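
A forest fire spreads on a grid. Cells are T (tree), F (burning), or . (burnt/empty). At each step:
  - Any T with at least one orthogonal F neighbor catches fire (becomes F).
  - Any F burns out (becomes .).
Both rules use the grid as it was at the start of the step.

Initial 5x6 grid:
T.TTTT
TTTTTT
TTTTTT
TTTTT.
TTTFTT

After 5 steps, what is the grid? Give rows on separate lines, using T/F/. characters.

Step 1: 3 trees catch fire, 1 burn out
  T.TTTT
  TTTTTT
  TTTTTT
  TTTFT.
  TTF.FT
Step 2: 5 trees catch fire, 3 burn out
  T.TTTT
  TTTTTT
  TTTFTT
  TTF.F.
  TF...F
Step 3: 5 trees catch fire, 5 burn out
  T.TTTT
  TTTFTT
  TTF.FT
  TF....
  F.....
Step 4: 6 trees catch fire, 5 burn out
  T.TFTT
  TTF.FT
  TF...F
  F.....
  ......
Step 5: 5 trees catch fire, 6 burn out
  T.F.FT
  TF...F
  F.....
  ......
  ......

T.F.FT
TF...F
F.....
......
......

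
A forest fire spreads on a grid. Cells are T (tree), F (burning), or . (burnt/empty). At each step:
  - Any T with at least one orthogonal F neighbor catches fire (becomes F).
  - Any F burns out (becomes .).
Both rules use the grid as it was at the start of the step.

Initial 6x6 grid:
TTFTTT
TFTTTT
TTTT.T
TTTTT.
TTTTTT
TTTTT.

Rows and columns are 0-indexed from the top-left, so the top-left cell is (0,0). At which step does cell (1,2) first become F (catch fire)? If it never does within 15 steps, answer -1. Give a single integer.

Step 1: cell (1,2)='F' (+5 fires, +2 burnt)
  -> target ignites at step 1
Step 2: cell (1,2)='.' (+6 fires, +5 burnt)
Step 3: cell (1,2)='.' (+6 fires, +6 burnt)
Step 4: cell (1,2)='.' (+5 fires, +6 burnt)
Step 5: cell (1,2)='.' (+5 fires, +5 burnt)
Step 6: cell (1,2)='.' (+2 fires, +5 burnt)
Step 7: cell (1,2)='.' (+2 fires, +2 burnt)
Step 8: cell (1,2)='.' (+0 fires, +2 burnt)
  fire out at step 8

1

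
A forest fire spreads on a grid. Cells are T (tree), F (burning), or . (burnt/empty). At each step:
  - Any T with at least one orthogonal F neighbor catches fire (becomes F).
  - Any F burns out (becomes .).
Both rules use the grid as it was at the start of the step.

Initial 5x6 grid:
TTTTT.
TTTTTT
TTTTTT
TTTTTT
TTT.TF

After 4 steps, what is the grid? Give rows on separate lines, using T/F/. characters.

Step 1: 2 trees catch fire, 1 burn out
  TTTTT.
  TTTTTT
  TTTTTT
  TTTTTF
  TTT.F.
Step 2: 2 trees catch fire, 2 burn out
  TTTTT.
  TTTTTT
  TTTTTF
  TTTTF.
  TTT...
Step 3: 3 trees catch fire, 2 burn out
  TTTTT.
  TTTTTF
  TTTTF.
  TTTF..
  TTT...
Step 4: 3 trees catch fire, 3 burn out
  TTTTT.
  TTTTF.
  TTTF..
  TTF...
  TTT...

TTTTT.
TTTTF.
TTTF..
TTF...
TTT...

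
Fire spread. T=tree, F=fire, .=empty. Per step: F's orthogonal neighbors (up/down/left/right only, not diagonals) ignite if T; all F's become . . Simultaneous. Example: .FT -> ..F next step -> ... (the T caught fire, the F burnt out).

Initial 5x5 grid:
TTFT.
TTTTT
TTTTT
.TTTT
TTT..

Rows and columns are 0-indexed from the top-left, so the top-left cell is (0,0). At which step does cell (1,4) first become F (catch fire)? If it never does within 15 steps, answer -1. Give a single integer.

Step 1: cell (1,4)='T' (+3 fires, +1 burnt)
Step 2: cell (1,4)='T' (+4 fires, +3 burnt)
Step 3: cell (1,4)='F' (+5 fires, +4 burnt)
  -> target ignites at step 3
Step 4: cell (1,4)='.' (+5 fires, +5 burnt)
Step 5: cell (1,4)='.' (+2 fires, +5 burnt)
Step 6: cell (1,4)='.' (+1 fires, +2 burnt)
Step 7: cell (1,4)='.' (+0 fires, +1 burnt)
  fire out at step 7

3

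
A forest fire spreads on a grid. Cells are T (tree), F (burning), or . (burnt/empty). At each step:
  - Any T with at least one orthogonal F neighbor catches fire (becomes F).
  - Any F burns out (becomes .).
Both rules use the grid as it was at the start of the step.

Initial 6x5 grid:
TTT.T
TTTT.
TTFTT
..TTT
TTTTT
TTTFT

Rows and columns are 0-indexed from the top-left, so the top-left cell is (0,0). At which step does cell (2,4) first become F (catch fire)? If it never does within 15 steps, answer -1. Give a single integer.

Step 1: cell (2,4)='T' (+7 fires, +2 burnt)
Step 2: cell (2,4)='F' (+9 fires, +7 burnt)
  -> target ignites at step 2
Step 3: cell (2,4)='.' (+5 fires, +9 burnt)
Step 4: cell (2,4)='.' (+2 fires, +5 burnt)
Step 5: cell (2,4)='.' (+0 fires, +2 burnt)
  fire out at step 5

2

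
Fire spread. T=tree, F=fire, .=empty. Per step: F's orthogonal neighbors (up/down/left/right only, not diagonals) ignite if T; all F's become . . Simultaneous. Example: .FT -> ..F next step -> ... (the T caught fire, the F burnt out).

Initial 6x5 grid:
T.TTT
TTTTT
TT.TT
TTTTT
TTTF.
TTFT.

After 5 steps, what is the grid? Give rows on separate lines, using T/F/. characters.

Step 1: 4 trees catch fire, 2 burn out
  T.TTT
  TTTTT
  TT.TT
  TTTFT
  TTF..
  TF.F.
Step 2: 5 trees catch fire, 4 burn out
  T.TTT
  TTTTT
  TT.FT
  TTF.F
  TF...
  F....
Step 3: 4 trees catch fire, 5 burn out
  T.TTT
  TTTFT
  TT..F
  TF...
  F....
  .....
Step 4: 5 trees catch fire, 4 burn out
  T.TFT
  TTF.F
  TF...
  F....
  .....
  .....
Step 5: 4 trees catch fire, 5 burn out
  T.F.F
  TF...
  F....
  .....
  .....
  .....

T.F.F
TF...
F....
.....
.....
.....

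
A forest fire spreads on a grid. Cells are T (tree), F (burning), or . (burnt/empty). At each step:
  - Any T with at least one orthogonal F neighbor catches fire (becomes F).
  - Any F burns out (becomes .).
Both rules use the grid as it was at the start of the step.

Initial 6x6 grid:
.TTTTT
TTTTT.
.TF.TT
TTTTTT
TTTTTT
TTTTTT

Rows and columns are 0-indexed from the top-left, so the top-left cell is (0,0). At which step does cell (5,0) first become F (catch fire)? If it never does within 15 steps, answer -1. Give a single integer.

Step 1: cell (5,0)='T' (+3 fires, +1 burnt)
Step 2: cell (5,0)='T' (+6 fires, +3 burnt)
Step 3: cell (5,0)='T' (+9 fires, +6 burnt)
Step 4: cell (5,0)='T' (+7 fires, +9 burnt)
Step 5: cell (5,0)='F' (+5 fires, +7 burnt)
  -> target ignites at step 5
Step 6: cell (5,0)='.' (+1 fires, +5 burnt)
Step 7: cell (5,0)='.' (+0 fires, +1 burnt)
  fire out at step 7

5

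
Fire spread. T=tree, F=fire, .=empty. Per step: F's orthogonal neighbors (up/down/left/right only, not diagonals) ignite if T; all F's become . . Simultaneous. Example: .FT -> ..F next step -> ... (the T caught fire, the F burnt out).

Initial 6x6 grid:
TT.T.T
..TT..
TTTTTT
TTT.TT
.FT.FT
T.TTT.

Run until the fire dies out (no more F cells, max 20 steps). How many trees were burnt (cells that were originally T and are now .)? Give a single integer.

Step 1: +5 fires, +2 burnt (F count now 5)
Step 2: +7 fires, +5 burnt (F count now 7)
Step 3: +4 fires, +7 burnt (F count now 4)
Step 4: +2 fires, +4 burnt (F count now 2)
Step 5: +1 fires, +2 burnt (F count now 1)
Step 6: +0 fires, +1 burnt (F count now 0)
Fire out after step 6
Initially T: 23, now '.': 32
Total burnt (originally-T cells now '.'): 19

Answer: 19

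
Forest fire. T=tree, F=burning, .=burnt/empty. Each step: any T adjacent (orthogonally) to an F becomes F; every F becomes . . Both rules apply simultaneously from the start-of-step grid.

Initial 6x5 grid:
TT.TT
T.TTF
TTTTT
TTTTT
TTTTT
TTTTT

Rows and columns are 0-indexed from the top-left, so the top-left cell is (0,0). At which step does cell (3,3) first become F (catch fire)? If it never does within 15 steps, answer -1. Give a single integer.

Step 1: cell (3,3)='T' (+3 fires, +1 burnt)
Step 2: cell (3,3)='T' (+4 fires, +3 burnt)
Step 3: cell (3,3)='F' (+3 fires, +4 burnt)
  -> target ignites at step 3
Step 4: cell (3,3)='.' (+4 fires, +3 burnt)
Step 5: cell (3,3)='.' (+4 fires, +4 burnt)
Step 6: cell (3,3)='.' (+4 fires, +4 burnt)
Step 7: cell (3,3)='.' (+3 fires, +4 burnt)
Step 8: cell (3,3)='.' (+2 fires, +3 burnt)
Step 9: cell (3,3)='.' (+0 fires, +2 burnt)
  fire out at step 9

3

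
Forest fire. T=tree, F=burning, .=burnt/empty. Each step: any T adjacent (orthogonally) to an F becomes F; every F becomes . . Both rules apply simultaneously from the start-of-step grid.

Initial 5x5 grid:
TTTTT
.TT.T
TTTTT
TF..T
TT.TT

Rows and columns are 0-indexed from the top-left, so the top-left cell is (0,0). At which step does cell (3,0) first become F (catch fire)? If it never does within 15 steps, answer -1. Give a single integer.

Step 1: cell (3,0)='F' (+3 fires, +1 burnt)
  -> target ignites at step 1
Step 2: cell (3,0)='.' (+4 fires, +3 burnt)
Step 3: cell (3,0)='.' (+3 fires, +4 burnt)
Step 4: cell (3,0)='.' (+3 fires, +3 burnt)
Step 5: cell (3,0)='.' (+3 fires, +3 burnt)
Step 6: cell (3,0)='.' (+2 fires, +3 burnt)
Step 7: cell (3,0)='.' (+1 fires, +2 burnt)
Step 8: cell (3,0)='.' (+0 fires, +1 burnt)
  fire out at step 8

1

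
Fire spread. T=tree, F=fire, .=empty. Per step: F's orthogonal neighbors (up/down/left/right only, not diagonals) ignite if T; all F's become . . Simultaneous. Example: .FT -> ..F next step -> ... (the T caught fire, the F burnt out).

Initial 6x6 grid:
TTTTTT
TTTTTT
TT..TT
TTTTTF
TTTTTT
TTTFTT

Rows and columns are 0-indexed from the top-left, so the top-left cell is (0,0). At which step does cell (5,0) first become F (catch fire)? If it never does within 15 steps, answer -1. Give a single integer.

Step 1: cell (5,0)='T' (+6 fires, +2 burnt)
Step 2: cell (5,0)='T' (+7 fires, +6 burnt)
Step 3: cell (5,0)='F' (+5 fires, +7 burnt)
  -> target ignites at step 3
Step 4: cell (5,0)='.' (+4 fires, +5 burnt)
Step 5: cell (5,0)='.' (+4 fires, +4 burnt)
Step 6: cell (5,0)='.' (+3 fires, +4 burnt)
Step 7: cell (5,0)='.' (+2 fires, +3 burnt)
Step 8: cell (5,0)='.' (+1 fires, +2 burnt)
Step 9: cell (5,0)='.' (+0 fires, +1 burnt)
  fire out at step 9

3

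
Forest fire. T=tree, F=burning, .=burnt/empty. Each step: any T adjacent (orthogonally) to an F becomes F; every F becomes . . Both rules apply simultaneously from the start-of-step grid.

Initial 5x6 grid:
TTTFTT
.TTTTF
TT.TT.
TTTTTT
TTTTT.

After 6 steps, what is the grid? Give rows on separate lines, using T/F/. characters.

Step 1: 5 trees catch fire, 2 burn out
  TTF.FF
  .TTFF.
  TT.TT.
  TTTTTT
  TTTTT.
Step 2: 4 trees catch fire, 5 burn out
  TF....
  .TF...
  TT.FF.
  TTTTTT
  TTTTT.
Step 3: 4 trees catch fire, 4 burn out
  F.....
  .F....
  TT....
  TTTFFT
  TTTTT.
Step 4: 5 trees catch fire, 4 burn out
  ......
  ......
  TF....
  TTF..F
  TTTFF.
Step 5: 3 trees catch fire, 5 burn out
  ......
  ......
  F.....
  TF....
  TTF...
Step 6: 2 trees catch fire, 3 burn out
  ......
  ......
  ......
  F.....
  TF....

......
......
......
F.....
TF....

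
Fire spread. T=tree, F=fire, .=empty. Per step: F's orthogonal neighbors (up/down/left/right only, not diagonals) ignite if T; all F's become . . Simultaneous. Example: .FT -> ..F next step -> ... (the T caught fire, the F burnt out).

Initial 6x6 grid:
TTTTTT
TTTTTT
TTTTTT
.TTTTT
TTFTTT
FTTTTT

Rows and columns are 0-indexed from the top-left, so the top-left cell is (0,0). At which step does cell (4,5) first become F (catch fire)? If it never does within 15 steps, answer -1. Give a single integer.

Step 1: cell (4,5)='T' (+6 fires, +2 burnt)
Step 2: cell (4,5)='T' (+5 fires, +6 burnt)
Step 3: cell (4,5)='F' (+6 fires, +5 burnt)
  -> target ignites at step 3
Step 4: cell (4,5)='.' (+7 fires, +6 burnt)
Step 5: cell (4,5)='.' (+5 fires, +7 burnt)
Step 6: cell (4,5)='.' (+3 fires, +5 burnt)
Step 7: cell (4,5)='.' (+1 fires, +3 burnt)
Step 8: cell (4,5)='.' (+0 fires, +1 burnt)
  fire out at step 8

3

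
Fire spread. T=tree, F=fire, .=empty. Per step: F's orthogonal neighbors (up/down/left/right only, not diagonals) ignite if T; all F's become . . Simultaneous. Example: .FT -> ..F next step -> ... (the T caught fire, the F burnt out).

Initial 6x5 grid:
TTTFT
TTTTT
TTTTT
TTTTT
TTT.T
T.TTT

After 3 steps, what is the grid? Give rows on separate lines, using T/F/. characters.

Step 1: 3 trees catch fire, 1 burn out
  TTF.F
  TTTFT
  TTTTT
  TTTTT
  TTT.T
  T.TTT
Step 2: 4 trees catch fire, 3 burn out
  TF...
  TTF.F
  TTTFT
  TTTTT
  TTT.T
  T.TTT
Step 3: 5 trees catch fire, 4 burn out
  F....
  TF...
  TTF.F
  TTTFT
  TTT.T
  T.TTT

F....
TF...
TTF.F
TTTFT
TTT.T
T.TTT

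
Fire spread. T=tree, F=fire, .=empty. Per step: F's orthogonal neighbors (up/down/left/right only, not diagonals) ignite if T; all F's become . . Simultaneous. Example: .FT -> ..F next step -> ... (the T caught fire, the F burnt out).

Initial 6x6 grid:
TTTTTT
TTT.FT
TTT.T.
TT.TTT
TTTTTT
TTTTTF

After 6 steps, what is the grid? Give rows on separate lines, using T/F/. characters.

Step 1: 5 trees catch fire, 2 burn out
  TTTTFT
  TTT..F
  TTT.F.
  TT.TTT
  TTTTTF
  TTTTF.
Step 2: 6 trees catch fire, 5 burn out
  TTTF.F
  TTT...
  TTT...
  TT.TFF
  TTTTF.
  TTTF..
Step 3: 4 trees catch fire, 6 burn out
  TTF...
  TTT...
  TTT...
  TT.F..
  TTTF..
  TTF...
Step 4: 4 trees catch fire, 4 burn out
  TF....
  TTF...
  TTT...
  TT....
  TTF...
  TF....
Step 5: 5 trees catch fire, 4 burn out
  F.....
  TF....
  TTF...
  TT....
  TF....
  F.....
Step 6: 4 trees catch fire, 5 burn out
  ......
  F.....
  TF....
  TF....
  F.....
  ......

......
F.....
TF....
TF....
F.....
......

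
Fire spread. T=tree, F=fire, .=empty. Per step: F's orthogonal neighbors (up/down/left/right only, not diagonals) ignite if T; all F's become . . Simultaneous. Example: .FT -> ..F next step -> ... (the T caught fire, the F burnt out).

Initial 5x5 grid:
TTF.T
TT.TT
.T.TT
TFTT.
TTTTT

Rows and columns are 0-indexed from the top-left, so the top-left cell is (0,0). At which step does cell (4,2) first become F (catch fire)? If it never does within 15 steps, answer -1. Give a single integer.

Step 1: cell (4,2)='T' (+5 fires, +2 burnt)
Step 2: cell (4,2)='F' (+5 fires, +5 burnt)
  -> target ignites at step 2
Step 3: cell (4,2)='.' (+3 fires, +5 burnt)
Step 4: cell (4,2)='.' (+3 fires, +3 burnt)
Step 5: cell (4,2)='.' (+1 fires, +3 burnt)
Step 6: cell (4,2)='.' (+1 fires, +1 burnt)
Step 7: cell (4,2)='.' (+0 fires, +1 burnt)
  fire out at step 7

2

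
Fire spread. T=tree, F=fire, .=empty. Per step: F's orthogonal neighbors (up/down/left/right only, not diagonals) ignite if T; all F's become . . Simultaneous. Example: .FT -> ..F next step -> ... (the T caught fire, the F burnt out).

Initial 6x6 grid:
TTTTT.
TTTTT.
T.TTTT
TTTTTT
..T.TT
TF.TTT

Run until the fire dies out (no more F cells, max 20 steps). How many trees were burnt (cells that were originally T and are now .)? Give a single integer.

Step 1: +1 fires, +1 burnt (F count now 1)
Step 2: +0 fires, +1 burnt (F count now 0)
Fire out after step 2
Initially T: 28, now '.': 9
Total burnt (originally-T cells now '.'): 1

Answer: 1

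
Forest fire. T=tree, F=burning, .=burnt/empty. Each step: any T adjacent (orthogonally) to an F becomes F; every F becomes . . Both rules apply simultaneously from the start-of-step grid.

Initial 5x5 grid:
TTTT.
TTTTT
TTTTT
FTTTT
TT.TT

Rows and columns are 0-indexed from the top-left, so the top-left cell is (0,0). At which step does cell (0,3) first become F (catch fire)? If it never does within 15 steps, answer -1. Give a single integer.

Step 1: cell (0,3)='T' (+3 fires, +1 burnt)
Step 2: cell (0,3)='T' (+4 fires, +3 burnt)
Step 3: cell (0,3)='T' (+4 fires, +4 burnt)
Step 4: cell (0,3)='T' (+5 fires, +4 burnt)
Step 5: cell (0,3)='T' (+4 fires, +5 burnt)
Step 6: cell (0,3)='F' (+2 fires, +4 burnt)
  -> target ignites at step 6
Step 7: cell (0,3)='.' (+0 fires, +2 burnt)
  fire out at step 7

6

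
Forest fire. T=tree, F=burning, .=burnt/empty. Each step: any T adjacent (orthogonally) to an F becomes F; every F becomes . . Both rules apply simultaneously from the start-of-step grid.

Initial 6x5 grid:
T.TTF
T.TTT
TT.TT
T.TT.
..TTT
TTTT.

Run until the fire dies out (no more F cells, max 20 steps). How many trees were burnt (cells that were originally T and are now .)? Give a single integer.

Step 1: +2 fires, +1 burnt (F count now 2)
Step 2: +3 fires, +2 burnt (F count now 3)
Step 3: +2 fires, +3 burnt (F count now 2)
Step 4: +1 fires, +2 burnt (F count now 1)
Step 5: +2 fires, +1 burnt (F count now 2)
Step 6: +3 fires, +2 burnt (F count now 3)
Step 7: +1 fires, +3 burnt (F count now 1)
Step 8: +1 fires, +1 burnt (F count now 1)
Step 9: +1 fires, +1 burnt (F count now 1)
Step 10: +0 fires, +1 burnt (F count now 0)
Fire out after step 10
Initially T: 21, now '.': 25
Total burnt (originally-T cells now '.'): 16

Answer: 16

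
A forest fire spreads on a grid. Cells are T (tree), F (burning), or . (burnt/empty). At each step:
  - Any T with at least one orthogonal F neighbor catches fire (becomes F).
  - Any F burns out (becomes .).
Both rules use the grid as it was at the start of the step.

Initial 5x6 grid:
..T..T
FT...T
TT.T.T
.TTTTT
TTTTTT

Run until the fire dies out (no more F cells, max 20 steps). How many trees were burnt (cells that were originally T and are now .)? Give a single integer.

Step 1: +2 fires, +1 burnt (F count now 2)
Step 2: +1 fires, +2 burnt (F count now 1)
Step 3: +1 fires, +1 burnt (F count now 1)
Step 4: +2 fires, +1 burnt (F count now 2)
Step 5: +3 fires, +2 burnt (F count now 3)
Step 6: +3 fires, +3 burnt (F count now 3)
Step 7: +2 fires, +3 burnt (F count now 2)
Step 8: +2 fires, +2 burnt (F count now 2)
Step 9: +1 fires, +2 burnt (F count now 1)
Step 10: +1 fires, +1 burnt (F count now 1)
Step 11: +0 fires, +1 burnt (F count now 0)
Fire out after step 11
Initially T: 19, now '.': 29
Total burnt (originally-T cells now '.'): 18

Answer: 18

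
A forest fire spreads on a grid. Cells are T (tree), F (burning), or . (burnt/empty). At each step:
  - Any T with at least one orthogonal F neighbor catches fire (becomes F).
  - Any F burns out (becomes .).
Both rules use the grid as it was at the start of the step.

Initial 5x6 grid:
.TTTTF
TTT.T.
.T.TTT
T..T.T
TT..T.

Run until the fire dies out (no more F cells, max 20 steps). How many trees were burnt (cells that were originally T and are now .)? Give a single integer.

Answer: 14

Derivation:
Step 1: +1 fires, +1 burnt (F count now 1)
Step 2: +2 fires, +1 burnt (F count now 2)
Step 3: +2 fires, +2 burnt (F count now 2)
Step 4: +4 fires, +2 burnt (F count now 4)
Step 5: +3 fires, +4 burnt (F count now 3)
Step 6: +2 fires, +3 burnt (F count now 2)
Step 7: +0 fires, +2 burnt (F count now 0)
Fire out after step 7
Initially T: 18, now '.': 26
Total burnt (originally-T cells now '.'): 14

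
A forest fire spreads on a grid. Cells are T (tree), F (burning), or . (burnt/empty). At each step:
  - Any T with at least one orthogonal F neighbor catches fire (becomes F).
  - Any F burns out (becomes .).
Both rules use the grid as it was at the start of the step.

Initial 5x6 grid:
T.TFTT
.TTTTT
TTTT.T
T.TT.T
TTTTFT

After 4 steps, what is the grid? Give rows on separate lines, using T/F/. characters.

Step 1: 5 trees catch fire, 2 burn out
  T.F.FT
  .TTFTT
  TTTT.T
  T.TT.T
  TTTF.F
Step 2: 7 trees catch fire, 5 burn out
  T....F
  .TF.FT
  TTTF.T
  T.TF.F
  TTF...
Step 3: 6 trees catch fire, 7 burn out
  T.....
  .F...F
  TTF..F
  T.F...
  TF....
Step 4: 2 trees catch fire, 6 burn out
  T.....
  ......
  TF....
  T.....
  F.....

T.....
......
TF....
T.....
F.....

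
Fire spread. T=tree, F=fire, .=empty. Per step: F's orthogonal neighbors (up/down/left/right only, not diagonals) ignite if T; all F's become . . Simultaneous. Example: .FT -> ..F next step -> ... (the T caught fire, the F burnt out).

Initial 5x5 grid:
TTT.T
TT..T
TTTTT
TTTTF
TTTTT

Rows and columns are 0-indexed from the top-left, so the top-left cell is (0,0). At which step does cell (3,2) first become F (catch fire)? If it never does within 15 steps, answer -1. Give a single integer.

Step 1: cell (3,2)='T' (+3 fires, +1 burnt)
Step 2: cell (3,2)='F' (+4 fires, +3 burnt)
  -> target ignites at step 2
Step 3: cell (3,2)='.' (+4 fires, +4 burnt)
Step 4: cell (3,2)='.' (+3 fires, +4 burnt)
Step 5: cell (3,2)='.' (+3 fires, +3 burnt)
Step 6: cell (3,2)='.' (+2 fires, +3 burnt)
Step 7: cell (3,2)='.' (+2 fires, +2 burnt)
Step 8: cell (3,2)='.' (+0 fires, +2 burnt)
  fire out at step 8

2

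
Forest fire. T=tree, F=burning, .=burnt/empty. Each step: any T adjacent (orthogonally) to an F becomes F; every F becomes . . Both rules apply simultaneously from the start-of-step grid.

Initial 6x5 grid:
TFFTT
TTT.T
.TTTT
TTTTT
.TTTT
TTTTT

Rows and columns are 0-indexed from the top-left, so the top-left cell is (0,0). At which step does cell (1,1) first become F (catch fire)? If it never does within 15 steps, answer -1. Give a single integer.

Step 1: cell (1,1)='F' (+4 fires, +2 burnt)
  -> target ignites at step 1
Step 2: cell (1,1)='.' (+4 fires, +4 burnt)
Step 3: cell (1,1)='.' (+4 fires, +4 burnt)
Step 4: cell (1,1)='.' (+5 fires, +4 burnt)
Step 5: cell (1,1)='.' (+4 fires, +5 burnt)
Step 6: cell (1,1)='.' (+3 fires, +4 burnt)
Step 7: cell (1,1)='.' (+1 fires, +3 burnt)
Step 8: cell (1,1)='.' (+0 fires, +1 burnt)
  fire out at step 8

1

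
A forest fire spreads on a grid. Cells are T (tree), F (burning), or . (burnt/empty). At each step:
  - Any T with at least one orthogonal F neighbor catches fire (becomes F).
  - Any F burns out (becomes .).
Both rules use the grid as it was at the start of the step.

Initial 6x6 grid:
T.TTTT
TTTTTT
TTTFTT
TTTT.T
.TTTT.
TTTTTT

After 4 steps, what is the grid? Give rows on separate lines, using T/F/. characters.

Step 1: 4 trees catch fire, 1 burn out
  T.TTTT
  TTTFTT
  TTF.FT
  TTTF.T
  .TTTT.
  TTTTTT
Step 2: 7 trees catch fire, 4 burn out
  T.TFTT
  TTF.FT
  TF...F
  TTF..T
  .TTFT.
  TTTTTT
Step 3: 10 trees catch fire, 7 burn out
  T.F.FT
  TF...F
  F.....
  TF...F
  .TF.F.
  TTTFTT
Step 4: 6 trees catch fire, 10 burn out
  T....F
  F.....
  ......
  F.....
  .F....
  TTF.FT

T....F
F.....
......
F.....
.F....
TTF.FT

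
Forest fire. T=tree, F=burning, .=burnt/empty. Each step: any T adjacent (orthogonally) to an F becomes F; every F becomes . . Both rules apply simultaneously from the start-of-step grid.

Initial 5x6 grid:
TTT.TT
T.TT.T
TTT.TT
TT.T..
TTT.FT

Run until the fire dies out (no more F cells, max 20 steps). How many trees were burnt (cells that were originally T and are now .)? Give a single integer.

Step 1: +1 fires, +1 burnt (F count now 1)
Step 2: +0 fires, +1 burnt (F count now 0)
Fire out after step 2
Initially T: 21, now '.': 10
Total burnt (originally-T cells now '.'): 1

Answer: 1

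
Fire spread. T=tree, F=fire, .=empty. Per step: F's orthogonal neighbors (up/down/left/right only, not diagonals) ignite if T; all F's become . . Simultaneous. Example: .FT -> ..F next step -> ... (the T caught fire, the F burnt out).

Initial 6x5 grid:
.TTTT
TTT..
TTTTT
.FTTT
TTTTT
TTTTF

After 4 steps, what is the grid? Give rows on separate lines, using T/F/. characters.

Step 1: 5 trees catch fire, 2 burn out
  .TTTT
  TTT..
  TFTTT
  ..FTT
  TFTTF
  TTTF.
Step 2: 10 trees catch fire, 5 burn out
  .TTTT
  TFT..
  F.FTT
  ...FF
  F.FF.
  TFF..
Step 3: 6 trees catch fire, 10 burn out
  .FTTT
  F.F..
  ...FF
  .....
  .....
  F....
Step 4: 1 trees catch fire, 6 burn out
  ..FTT
  .....
  .....
  .....
  .....
  .....

..FTT
.....
.....
.....
.....
.....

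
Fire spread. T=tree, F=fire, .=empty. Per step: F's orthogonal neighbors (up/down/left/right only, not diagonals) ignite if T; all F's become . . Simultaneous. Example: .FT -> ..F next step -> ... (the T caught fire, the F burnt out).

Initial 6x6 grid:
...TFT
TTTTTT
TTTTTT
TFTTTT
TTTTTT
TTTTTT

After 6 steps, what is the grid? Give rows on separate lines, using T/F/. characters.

Step 1: 7 trees catch fire, 2 burn out
  ...F.F
  TTTTFT
  TFTTTT
  F.FTTT
  TFTTTT
  TTTTTT
Step 2: 10 trees catch fire, 7 burn out
  ......
  TFTF.F
  F.FTFT
  ...FTT
  F.FTTT
  TFTTTT
Step 3: 8 trees catch fire, 10 burn out
  ......
  F.F...
  ...F.F
  ....FT
  ...FTT
  F.FTTT
Step 4: 3 trees catch fire, 8 burn out
  ......
  ......
  ......
  .....F
  ....FT
  ...FTT
Step 5: 2 trees catch fire, 3 burn out
  ......
  ......
  ......
  ......
  .....F
  ....FT
Step 6: 1 trees catch fire, 2 burn out
  ......
  ......
  ......
  ......
  ......
  .....F

......
......
......
......
......
.....F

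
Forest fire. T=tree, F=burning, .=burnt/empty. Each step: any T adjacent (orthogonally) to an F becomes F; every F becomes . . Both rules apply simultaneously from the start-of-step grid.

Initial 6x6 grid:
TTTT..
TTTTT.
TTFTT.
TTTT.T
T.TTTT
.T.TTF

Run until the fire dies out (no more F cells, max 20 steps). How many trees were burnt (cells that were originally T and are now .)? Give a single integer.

Step 1: +6 fires, +2 burnt (F count now 6)
Step 2: +11 fires, +6 burnt (F count now 11)
Step 3: +6 fires, +11 burnt (F count now 6)
Step 4: +2 fires, +6 burnt (F count now 2)
Step 5: +0 fires, +2 burnt (F count now 0)
Fire out after step 5
Initially T: 26, now '.': 35
Total burnt (originally-T cells now '.'): 25

Answer: 25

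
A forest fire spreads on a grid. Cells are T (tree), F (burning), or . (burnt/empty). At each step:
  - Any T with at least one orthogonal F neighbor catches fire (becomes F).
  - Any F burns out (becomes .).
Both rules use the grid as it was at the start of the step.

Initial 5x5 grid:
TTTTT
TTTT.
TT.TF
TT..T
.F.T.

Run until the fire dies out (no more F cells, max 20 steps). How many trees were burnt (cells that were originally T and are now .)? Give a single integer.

Answer: 15

Derivation:
Step 1: +3 fires, +2 burnt (F count now 3)
Step 2: +3 fires, +3 burnt (F count now 3)
Step 3: +4 fires, +3 burnt (F count now 4)
Step 4: +4 fires, +4 burnt (F count now 4)
Step 5: +1 fires, +4 burnt (F count now 1)
Step 6: +0 fires, +1 burnt (F count now 0)
Fire out after step 6
Initially T: 16, now '.': 24
Total burnt (originally-T cells now '.'): 15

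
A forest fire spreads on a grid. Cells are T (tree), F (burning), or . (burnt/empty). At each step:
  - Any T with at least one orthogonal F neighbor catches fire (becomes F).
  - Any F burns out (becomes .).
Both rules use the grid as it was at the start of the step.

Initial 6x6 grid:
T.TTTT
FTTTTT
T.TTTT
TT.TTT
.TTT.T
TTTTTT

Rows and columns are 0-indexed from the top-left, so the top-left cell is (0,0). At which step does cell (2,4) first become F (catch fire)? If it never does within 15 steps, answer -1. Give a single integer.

Step 1: cell (2,4)='T' (+3 fires, +1 burnt)
Step 2: cell (2,4)='T' (+2 fires, +3 burnt)
Step 3: cell (2,4)='T' (+4 fires, +2 burnt)
Step 4: cell (2,4)='T' (+4 fires, +4 burnt)
Step 5: cell (2,4)='F' (+6 fires, +4 burnt)
  -> target ignites at step 5
Step 6: cell (2,4)='.' (+6 fires, +6 burnt)
Step 7: cell (2,4)='.' (+2 fires, +6 burnt)
Step 8: cell (2,4)='.' (+2 fires, +2 burnt)
Step 9: cell (2,4)='.' (+1 fires, +2 burnt)
Step 10: cell (2,4)='.' (+0 fires, +1 burnt)
  fire out at step 10

5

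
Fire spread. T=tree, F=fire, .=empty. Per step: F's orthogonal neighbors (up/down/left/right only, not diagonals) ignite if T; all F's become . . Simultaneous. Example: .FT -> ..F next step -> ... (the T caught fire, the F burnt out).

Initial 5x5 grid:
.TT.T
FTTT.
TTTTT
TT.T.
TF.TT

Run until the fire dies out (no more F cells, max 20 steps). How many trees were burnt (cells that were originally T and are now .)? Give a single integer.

Answer: 16

Derivation:
Step 1: +4 fires, +2 burnt (F count now 4)
Step 2: +4 fires, +4 burnt (F count now 4)
Step 3: +3 fires, +4 burnt (F count now 3)
Step 4: +1 fires, +3 burnt (F count now 1)
Step 5: +2 fires, +1 burnt (F count now 2)
Step 6: +1 fires, +2 burnt (F count now 1)
Step 7: +1 fires, +1 burnt (F count now 1)
Step 8: +0 fires, +1 burnt (F count now 0)
Fire out after step 8
Initially T: 17, now '.': 24
Total burnt (originally-T cells now '.'): 16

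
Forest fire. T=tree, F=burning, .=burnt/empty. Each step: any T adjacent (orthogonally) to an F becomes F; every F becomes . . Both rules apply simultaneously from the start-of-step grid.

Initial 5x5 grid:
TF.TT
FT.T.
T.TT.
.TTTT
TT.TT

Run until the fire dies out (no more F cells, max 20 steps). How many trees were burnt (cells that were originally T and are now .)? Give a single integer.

Answer: 3

Derivation:
Step 1: +3 fires, +2 burnt (F count now 3)
Step 2: +0 fires, +3 burnt (F count now 0)
Fire out after step 2
Initially T: 16, now '.': 12
Total burnt (originally-T cells now '.'): 3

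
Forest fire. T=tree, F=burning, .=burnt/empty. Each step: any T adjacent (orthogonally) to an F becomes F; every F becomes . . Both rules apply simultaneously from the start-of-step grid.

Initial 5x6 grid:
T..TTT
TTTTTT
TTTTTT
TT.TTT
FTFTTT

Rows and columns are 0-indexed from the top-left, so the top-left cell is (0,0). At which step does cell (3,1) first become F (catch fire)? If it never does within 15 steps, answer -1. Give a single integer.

Step 1: cell (3,1)='T' (+3 fires, +2 burnt)
Step 2: cell (3,1)='F' (+4 fires, +3 burnt)
  -> target ignites at step 2
Step 3: cell (3,1)='.' (+5 fires, +4 burnt)
Step 4: cell (3,1)='.' (+6 fires, +5 burnt)
Step 5: cell (3,1)='.' (+4 fires, +6 burnt)
Step 6: cell (3,1)='.' (+2 fires, +4 burnt)
Step 7: cell (3,1)='.' (+1 fires, +2 burnt)
Step 8: cell (3,1)='.' (+0 fires, +1 burnt)
  fire out at step 8

2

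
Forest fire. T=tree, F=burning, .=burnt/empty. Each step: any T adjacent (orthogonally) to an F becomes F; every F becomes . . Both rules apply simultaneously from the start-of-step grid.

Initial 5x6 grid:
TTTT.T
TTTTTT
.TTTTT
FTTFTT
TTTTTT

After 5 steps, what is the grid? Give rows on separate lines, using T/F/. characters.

Step 1: 6 trees catch fire, 2 burn out
  TTTT.T
  TTTTTT
  .TTFTT
  .FF.FT
  FTTFTT
Step 2: 8 trees catch fire, 6 burn out
  TTTT.T
  TTTFTT
  .FF.FT
  .....F
  .FF.FT
Step 3: 6 trees catch fire, 8 burn out
  TTTF.T
  TFF.FT
  .....F
  ......
  .....F
Step 4: 4 trees catch fire, 6 burn out
  TFF..T
  F....F
  ......
  ......
  ......
Step 5: 2 trees catch fire, 4 burn out
  F....F
  ......
  ......
  ......
  ......

F....F
......
......
......
......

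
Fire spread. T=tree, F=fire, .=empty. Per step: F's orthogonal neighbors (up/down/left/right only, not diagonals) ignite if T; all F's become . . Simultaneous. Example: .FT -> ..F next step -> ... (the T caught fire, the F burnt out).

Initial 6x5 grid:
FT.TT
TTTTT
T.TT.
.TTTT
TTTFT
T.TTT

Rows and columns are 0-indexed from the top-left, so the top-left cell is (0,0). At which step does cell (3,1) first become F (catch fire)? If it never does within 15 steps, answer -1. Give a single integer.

Step 1: cell (3,1)='T' (+6 fires, +2 burnt)
Step 2: cell (3,1)='T' (+8 fires, +6 burnt)
Step 3: cell (3,1)='F' (+5 fires, +8 burnt)
  -> target ignites at step 3
Step 4: cell (3,1)='.' (+3 fires, +5 burnt)
Step 5: cell (3,1)='.' (+1 fires, +3 burnt)
Step 6: cell (3,1)='.' (+0 fires, +1 burnt)
  fire out at step 6

3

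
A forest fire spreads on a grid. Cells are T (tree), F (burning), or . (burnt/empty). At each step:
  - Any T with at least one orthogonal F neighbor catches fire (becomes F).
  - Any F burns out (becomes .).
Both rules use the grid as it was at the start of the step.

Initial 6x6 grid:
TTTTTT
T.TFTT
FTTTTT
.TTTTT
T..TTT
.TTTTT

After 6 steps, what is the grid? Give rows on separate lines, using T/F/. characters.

Step 1: 6 trees catch fire, 2 burn out
  TTTFTT
  F.F.FT
  .FTFTT
  .TTTTT
  T..TTT
  .TTTTT
Step 2: 8 trees catch fire, 6 burn out
  FTF.FT
  .....F
  ..F.FT
  .FTFTT
  T..TTT
  .TTTTT
Step 3: 6 trees catch fire, 8 burn out
  .F...F
  ......
  .....F
  ..F.FT
  T..FTT
  .TTTTT
Step 4: 3 trees catch fire, 6 burn out
  ......
  ......
  ......
  .....F
  T...FT
  .TTFTT
Step 5: 3 trees catch fire, 3 burn out
  ......
  ......
  ......
  ......
  T....F
  .TF.FT
Step 6: 2 trees catch fire, 3 burn out
  ......
  ......
  ......
  ......
  T.....
  .F...F

......
......
......
......
T.....
.F...F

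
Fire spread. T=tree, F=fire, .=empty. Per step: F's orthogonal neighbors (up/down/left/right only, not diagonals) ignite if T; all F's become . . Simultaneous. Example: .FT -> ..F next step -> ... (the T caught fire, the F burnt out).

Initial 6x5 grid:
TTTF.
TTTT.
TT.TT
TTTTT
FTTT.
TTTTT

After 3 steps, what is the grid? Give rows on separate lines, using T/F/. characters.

Step 1: 5 trees catch fire, 2 burn out
  TTF..
  TTTF.
  TT.TT
  FTTTT
  .FTT.
  FTTTT
Step 2: 7 trees catch fire, 5 burn out
  TF...
  TTF..
  FT.FT
  .FTTT
  ..FT.
  .FTTT
Step 3: 9 trees catch fire, 7 burn out
  F....
  FF...
  .F..F
  ..FFT
  ...F.
  ..FTT

F....
FF...
.F..F
..FFT
...F.
..FTT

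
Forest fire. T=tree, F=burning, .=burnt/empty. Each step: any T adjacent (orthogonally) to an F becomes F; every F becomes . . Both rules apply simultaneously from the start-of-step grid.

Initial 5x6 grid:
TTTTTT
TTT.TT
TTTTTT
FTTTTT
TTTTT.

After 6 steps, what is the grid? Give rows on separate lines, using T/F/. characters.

Step 1: 3 trees catch fire, 1 burn out
  TTTTTT
  TTT.TT
  FTTTTT
  .FTTTT
  FTTTT.
Step 2: 4 trees catch fire, 3 burn out
  TTTTTT
  FTT.TT
  .FTTTT
  ..FTTT
  .FTTT.
Step 3: 5 trees catch fire, 4 burn out
  FTTTTT
  .FT.TT
  ..FTTT
  ...FTT
  ..FTT.
Step 4: 5 trees catch fire, 5 burn out
  .FTTTT
  ..F.TT
  ...FTT
  ....FT
  ...FT.
Step 5: 4 trees catch fire, 5 burn out
  ..FTTT
  ....TT
  ....FT
  .....F
  ....F.
Step 6: 3 trees catch fire, 4 burn out
  ...FTT
  ....FT
  .....F
  ......
  ......

...FTT
....FT
.....F
......
......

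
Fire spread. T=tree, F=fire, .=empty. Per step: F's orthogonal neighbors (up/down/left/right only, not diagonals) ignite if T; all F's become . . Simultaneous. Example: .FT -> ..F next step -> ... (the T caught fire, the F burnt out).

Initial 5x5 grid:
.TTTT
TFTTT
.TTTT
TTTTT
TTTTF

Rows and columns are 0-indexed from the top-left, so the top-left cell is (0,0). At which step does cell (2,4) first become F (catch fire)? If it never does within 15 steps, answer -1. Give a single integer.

Step 1: cell (2,4)='T' (+6 fires, +2 burnt)
Step 2: cell (2,4)='F' (+7 fires, +6 burnt)
  -> target ignites at step 2
Step 3: cell (2,4)='.' (+6 fires, +7 burnt)
Step 4: cell (2,4)='.' (+2 fires, +6 burnt)
Step 5: cell (2,4)='.' (+0 fires, +2 burnt)
  fire out at step 5

2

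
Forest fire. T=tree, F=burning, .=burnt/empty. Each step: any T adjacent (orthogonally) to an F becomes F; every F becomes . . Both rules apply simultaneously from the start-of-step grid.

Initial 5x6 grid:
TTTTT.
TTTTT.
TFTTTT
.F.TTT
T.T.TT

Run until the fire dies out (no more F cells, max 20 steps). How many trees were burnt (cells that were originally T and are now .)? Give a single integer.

Answer: 20

Derivation:
Step 1: +3 fires, +2 burnt (F count now 3)
Step 2: +4 fires, +3 burnt (F count now 4)
Step 3: +5 fires, +4 burnt (F count now 5)
Step 4: +4 fires, +5 burnt (F count now 4)
Step 5: +3 fires, +4 burnt (F count now 3)
Step 6: +1 fires, +3 burnt (F count now 1)
Step 7: +0 fires, +1 burnt (F count now 0)
Fire out after step 7
Initially T: 22, now '.': 28
Total burnt (originally-T cells now '.'): 20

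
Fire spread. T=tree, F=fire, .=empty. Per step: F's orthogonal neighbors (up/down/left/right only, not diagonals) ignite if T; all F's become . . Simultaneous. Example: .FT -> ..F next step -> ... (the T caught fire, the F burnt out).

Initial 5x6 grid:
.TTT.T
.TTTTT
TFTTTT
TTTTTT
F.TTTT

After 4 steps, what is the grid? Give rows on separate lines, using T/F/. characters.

Step 1: 5 trees catch fire, 2 burn out
  .TTT.T
  .FTTTT
  F.FTTT
  FFTTTT
  ..TTTT
Step 2: 4 trees catch fire, 5 burn out
  .FTT.T
  ..FTTT
  ...FTT
  ..FTTT
  ..TTTT
Step 3: 5 trees catch fire, 4 burn out
  ..FT.T
  ...FTT
  ....FT
  ...FTT
  ..FTTT
Step 4: 5 trees catch fire, 5 burn out
  ...F.T
  ....FT
  .....F
  ....FT
  ...FTT

...F.T
....FT
.....F
....FT
...FTT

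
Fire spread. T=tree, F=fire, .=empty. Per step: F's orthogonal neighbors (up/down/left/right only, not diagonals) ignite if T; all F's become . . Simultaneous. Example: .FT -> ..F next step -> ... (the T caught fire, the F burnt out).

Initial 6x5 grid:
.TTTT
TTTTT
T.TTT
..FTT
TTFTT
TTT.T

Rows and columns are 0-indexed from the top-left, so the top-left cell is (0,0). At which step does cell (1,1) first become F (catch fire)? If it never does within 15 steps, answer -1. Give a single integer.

Step 1: cell (1,1)='T' (+5 fires, +2 burnt)
Step 2: cell (1,1)='T' (+6 fires, +5 burnt)
Step 3: cell (1,1)='F' (+6 fires, +6 burnt)
  -> target ignites at step 3
Step 4: cell (1,1)='.' (+4 fires, +6 burnt)
Step 5: cell (1,1)='.' (+2 fires, +4 burnt)
Step 6: cell (1,1)='.' (+0 fires, +2 burnt)
  fire out at step 6

3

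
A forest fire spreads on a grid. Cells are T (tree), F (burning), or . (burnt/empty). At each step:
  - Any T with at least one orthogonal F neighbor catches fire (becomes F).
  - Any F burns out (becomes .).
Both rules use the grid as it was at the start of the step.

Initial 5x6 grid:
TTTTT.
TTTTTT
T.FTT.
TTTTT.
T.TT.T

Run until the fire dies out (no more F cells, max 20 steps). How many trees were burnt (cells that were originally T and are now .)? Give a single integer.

Answer: 22

Derivation:
Step 1: +3 fires, +1 burnt (F count now 3)
Step 2: +7 fires, +3 burnt (F count now 7)
Step 3: +7 fires, +7 burnt (F count now 7)
Step 4: +5 fires, +7 burnt (F count now 5)
Step 5: +0 fires, +5 burnt (F count now 0)
Fire out after step 5
Initially T: 23, now '.': 29
Total burnt (originally-T cells now '.'): 22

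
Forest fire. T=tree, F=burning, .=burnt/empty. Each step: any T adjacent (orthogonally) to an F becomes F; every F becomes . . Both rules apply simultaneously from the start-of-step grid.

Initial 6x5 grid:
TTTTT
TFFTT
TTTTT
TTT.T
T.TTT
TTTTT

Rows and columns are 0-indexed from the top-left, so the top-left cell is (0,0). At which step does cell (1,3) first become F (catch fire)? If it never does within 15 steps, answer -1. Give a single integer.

Step 1: cell (1,3)='F' (+6 fires, +2 burnt)
  -> target ignites at step 1
Step 2: cell (1,3)='.' (+7 fires, +6 burnt)
Step 3: cell (1,3)='.' (+4 fires, +7 burnt)
Step 4: cell (1,3)='.' (+4 fires, +4 burnt)
Step 5: cell (1,3)='.' (+4 fires, +4 burnt)
Step 6: cell (1,3)='.' (+1 fires, +4 burnt)
Step 7: cell (1,3)='.' (+0 fires, +1 burnt)
  fire out at step 7

1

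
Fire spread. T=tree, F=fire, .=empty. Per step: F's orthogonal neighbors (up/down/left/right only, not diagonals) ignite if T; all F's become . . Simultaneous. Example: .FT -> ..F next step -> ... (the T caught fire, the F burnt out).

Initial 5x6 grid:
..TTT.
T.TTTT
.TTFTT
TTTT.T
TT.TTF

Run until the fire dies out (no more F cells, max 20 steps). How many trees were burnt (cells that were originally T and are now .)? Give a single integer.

Step 1: +6 fires, +2 burnt (F count now 6)
Step 2: +7 fires, +6 burnt (F count now 7)
Step 3: +4 fires, +7 burnt (F count now 4)
Step 4: +2 fires, +4 burnt (F count now 2)
Step 5: +1 fires, +2 burnt (F count now 1)
Step 6: +0 fires, +1 burnt (F count now 0)
Fire out after step 6
Initially T: 21, now '.': 29
Total burnt (originally-T cells now '.'): 20

Answer: 20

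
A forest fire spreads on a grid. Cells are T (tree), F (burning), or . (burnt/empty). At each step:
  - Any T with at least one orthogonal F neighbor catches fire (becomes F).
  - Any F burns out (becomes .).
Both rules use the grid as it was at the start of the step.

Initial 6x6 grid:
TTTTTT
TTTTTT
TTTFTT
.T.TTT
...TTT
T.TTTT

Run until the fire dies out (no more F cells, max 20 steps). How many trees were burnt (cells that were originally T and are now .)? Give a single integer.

Answer: 28

Derivation:
Step 1: +4 fires, +1 burnt (F count now 4)
Step 2: +7 fires, +4 burnt (F count now 7)
Step 3: +9 fires, +7 burnt (F count now 9)
Step 4: +6 fires, +9 burnt (F count now 6)
Step 5: +2 fires, +6 burnt (F count now 2)
Step 6: +0 fires, +2 burnt (F count now 0)
Fire out after step 6
Initially T: 29, now '.': 35
Total burnt (originally-T cells now '.'): 28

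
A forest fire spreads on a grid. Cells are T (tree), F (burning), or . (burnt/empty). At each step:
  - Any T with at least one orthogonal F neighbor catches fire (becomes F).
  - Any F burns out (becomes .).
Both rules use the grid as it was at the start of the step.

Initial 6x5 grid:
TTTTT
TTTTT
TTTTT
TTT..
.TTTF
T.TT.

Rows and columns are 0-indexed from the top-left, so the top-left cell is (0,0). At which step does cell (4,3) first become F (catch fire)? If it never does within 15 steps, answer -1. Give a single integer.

Step 1: cell (4,3)='F' (+1 fires, +1 burnt)
  -> target ignites at step 1
Step 2: cell (4,3)='.' (+2 fires, +1 burnt)
Step 3: cell (4,3)='.' (+3 fires, +2 burnt)
Step 4: cell (4,3)='.' (+2 fires, +3 burnt)
Step 5: cell (4,3)='.' (+4 fires, +2 burnt)
Step 6: cell (4,3)='.' (+5 fires, +4 burnt)
Step 7: cell (4,3)='.' (+4 fires, +5 burnt)
Step 8: cell (4,3)='.' (+2 fires, +4 burnt)
Step 9: cell (4,3)='.' (+0 fires, +2 burnt)
  fire out at step 9

1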